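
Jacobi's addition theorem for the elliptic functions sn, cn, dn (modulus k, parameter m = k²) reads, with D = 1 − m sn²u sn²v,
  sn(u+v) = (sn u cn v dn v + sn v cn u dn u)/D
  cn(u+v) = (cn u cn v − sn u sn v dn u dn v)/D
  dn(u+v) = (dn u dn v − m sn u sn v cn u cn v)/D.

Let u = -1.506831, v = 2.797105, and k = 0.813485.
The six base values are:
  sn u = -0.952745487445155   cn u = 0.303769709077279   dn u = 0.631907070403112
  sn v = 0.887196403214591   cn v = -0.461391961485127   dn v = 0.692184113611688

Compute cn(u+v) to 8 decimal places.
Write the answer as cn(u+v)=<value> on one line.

cn(u+v)=0.43544951

m = k² = 0.661757845225
D = 1 − m·sn²u·sn²v = 0.5271836952294016
cn(u+v) = (cn u·cn v − sn u·sn v·dn u·dn v)/D = 0.2295618814129766/0.5271836952294016 = 0.4354495093272637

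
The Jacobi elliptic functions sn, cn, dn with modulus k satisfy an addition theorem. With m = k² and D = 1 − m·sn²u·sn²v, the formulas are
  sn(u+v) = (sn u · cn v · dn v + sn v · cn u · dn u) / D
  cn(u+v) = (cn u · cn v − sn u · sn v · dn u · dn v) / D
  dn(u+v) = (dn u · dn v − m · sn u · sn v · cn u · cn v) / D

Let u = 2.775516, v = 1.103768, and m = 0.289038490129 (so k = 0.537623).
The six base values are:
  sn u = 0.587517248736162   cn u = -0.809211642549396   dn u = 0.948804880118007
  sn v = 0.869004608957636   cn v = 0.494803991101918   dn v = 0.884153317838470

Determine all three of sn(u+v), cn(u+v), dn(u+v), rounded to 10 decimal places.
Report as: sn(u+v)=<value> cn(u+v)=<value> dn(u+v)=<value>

sn(u+v)=-0.4436013436 cn(u+v)=-0.8962242175 dn(u+v)=0.9711448831

m = k² = 0.289038490129
D = 1 − m·sn²u·sn²v = 0.9246573168563145
sn(u+v) = (sn u·cn v·dn v + sn v·cn u·dn u)/D = -0.4101792281234001/0.9246573168563145 = -0.4436013435960721
cn(u+v) = (cn u·cn v − sn u·sn v·dn u·dn v)/D = -0.8287002802171666/0.9246573168563145 = -0.8962242174588676
dn(u+v) = (dn u·dn v − m·sn u·sn v·cn u·cn v)/D = 0.8979762218472529/0.9246573168563145 = 0.9711448830581118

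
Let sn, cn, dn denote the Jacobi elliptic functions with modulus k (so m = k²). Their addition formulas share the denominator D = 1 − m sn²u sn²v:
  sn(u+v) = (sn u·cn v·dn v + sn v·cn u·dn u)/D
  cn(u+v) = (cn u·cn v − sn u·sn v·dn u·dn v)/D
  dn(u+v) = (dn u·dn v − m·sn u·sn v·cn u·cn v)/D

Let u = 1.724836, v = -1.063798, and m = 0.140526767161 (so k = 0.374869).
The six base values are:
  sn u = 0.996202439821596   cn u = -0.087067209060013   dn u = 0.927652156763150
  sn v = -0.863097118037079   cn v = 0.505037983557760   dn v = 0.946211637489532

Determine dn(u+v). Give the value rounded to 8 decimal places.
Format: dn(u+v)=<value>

dn(u+v)=0.97358825

m = k² = 0.140526767161
D = 1 − m·sn²u·sn²v = 0.8961100372943275
dn(u+v) = (dn u·dn v − m·sn u·sn v·cn u·cn v)/D = 0.8724422029907275/0.8961100372943275 = 0.9735882499708835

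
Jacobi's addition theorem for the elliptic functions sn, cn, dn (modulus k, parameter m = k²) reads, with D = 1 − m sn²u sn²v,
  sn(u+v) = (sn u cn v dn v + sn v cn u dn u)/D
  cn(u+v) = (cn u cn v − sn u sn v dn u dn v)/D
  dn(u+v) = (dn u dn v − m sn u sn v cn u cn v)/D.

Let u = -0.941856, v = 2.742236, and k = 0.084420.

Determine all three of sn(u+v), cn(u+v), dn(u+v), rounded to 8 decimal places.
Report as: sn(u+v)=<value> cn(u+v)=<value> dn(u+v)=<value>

sn(u+v)=0.97457547 cn(u+v)=-0.22405948 dn(u+v)=0.99660978

sn u = -0.808162550498496, cn u = 0.5889594994324872, dn u = 0.9976699545020302
sn v = 0.3939270225017703, cn v = -0.9191417197270994, dn v = 0.9994468889051946
m = k² = 0.0071267364
D = 1 − m·sn²u·sn²v = 0.9992776965552354
sn(u+v) = (sn u·cn v·dn v + sn v·cn u·dn u)/D = 0.973871531734717/0.9992776965552354 = 0.9745754709545706
cn(u+v) = (cn u·cn v − sn u·sn v·dn u·dn v)/D = -0.223897642929561/0.9992776965552354 = -0.2240594818651443
dn(u+v) = (dn u·dn v − m·sn u·sn v·cn u·cn v)/D = 0.9958899208466482/0.9992776965552354 = 0.9966097755205928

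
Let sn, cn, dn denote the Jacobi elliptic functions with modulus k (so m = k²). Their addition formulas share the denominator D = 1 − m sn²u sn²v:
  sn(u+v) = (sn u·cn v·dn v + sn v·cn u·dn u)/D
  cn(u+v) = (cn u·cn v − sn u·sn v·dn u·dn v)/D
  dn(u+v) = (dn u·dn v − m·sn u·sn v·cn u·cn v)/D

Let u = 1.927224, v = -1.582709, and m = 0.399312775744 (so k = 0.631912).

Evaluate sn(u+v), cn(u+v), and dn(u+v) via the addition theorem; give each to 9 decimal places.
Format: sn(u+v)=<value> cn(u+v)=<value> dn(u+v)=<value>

sn(u+v)=0.335243037 cn(u+v)=0.942131682 dn(u+v)=0.977303473

sn u = 0.9932133425644153, cn u = -0.1163067330468077, dn u = 0.7785170713980932
sn v = -0.9886220723914445, cn v = 0.1504207365373723, dn v = 0.7808471259079207
m = k² = 0.399312775744
D = 1 − m·sn²u·sn²v = 0.6150016213492579
sn(u+v) = (sn u·cn v·dn v + sn v·cn u·dn u)/D = 0.2061750114017737/0.6150016213492579 = 0.3352430371637791
cn(u+v) = (cn u·cn v − sn u·sn v·dn u·dn v)/D = 0.5794125118908759/0.6150016213492579 = 0.9421316818965409
dn(u+v) = (dn u·dn v − m·sn u·sn v·cn u·cn v)/D = 0.6010432203704498/0.6150016213492579 = 0.9773034728783566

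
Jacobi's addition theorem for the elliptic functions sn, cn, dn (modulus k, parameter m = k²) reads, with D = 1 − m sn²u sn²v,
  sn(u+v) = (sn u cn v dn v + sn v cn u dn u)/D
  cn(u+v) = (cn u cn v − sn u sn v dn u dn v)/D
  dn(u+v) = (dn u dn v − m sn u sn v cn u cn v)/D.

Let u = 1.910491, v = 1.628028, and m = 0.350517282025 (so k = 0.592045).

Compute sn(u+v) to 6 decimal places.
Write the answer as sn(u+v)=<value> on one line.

sn u = 0.9910564486523768, cn u = -0.1334433047572596, dn u = 0.8097681271391197
sn v = 0.9955773315163342, cn v = 0.09394560644764223, dn v = 0.8078219515032808
m = k² = 0.350517282025
D = 1 − m·sn²u·sn²v = 0.6587629192183551
sn(u+v) = (sn u·cn v·dn v + sn v·cn u·dn u)/D = -0.03236764447420374/0.6587629192183551 = -0.04913398057165857

sn(u+v)=-0.049134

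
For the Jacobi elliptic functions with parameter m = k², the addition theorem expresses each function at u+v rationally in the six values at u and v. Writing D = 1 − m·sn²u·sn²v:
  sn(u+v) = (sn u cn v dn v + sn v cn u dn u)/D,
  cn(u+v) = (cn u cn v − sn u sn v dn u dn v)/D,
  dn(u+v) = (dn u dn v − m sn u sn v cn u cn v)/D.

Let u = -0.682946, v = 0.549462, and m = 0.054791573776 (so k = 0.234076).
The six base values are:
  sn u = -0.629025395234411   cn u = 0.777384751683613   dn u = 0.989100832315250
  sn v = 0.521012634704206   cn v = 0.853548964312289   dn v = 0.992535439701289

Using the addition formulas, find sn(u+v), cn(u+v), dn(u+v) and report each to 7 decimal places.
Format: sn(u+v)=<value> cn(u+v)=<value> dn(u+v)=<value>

m = k² = 0.054791573776
D = 1 − m·sn²u·sn²v = 0.9941149976067173
sn(u+v) = (sn u·cn v·dn v + sn v·cn u·dn u)/D = -0.1322834050977178/0.9941149976067173 = -0.1330665017791539
cn(u+v) = (cn u·cn v − sn u·sn v·dn u·dn v)/D = 0.9852744435954667/0.9941149976067173 = 0.9911071113175702
dn(u+v) = (dn u·dn v − m·sn u·sn v·cn u·cn v)/D = 0.9936326465231342/0.9941149976067173 = 0.9995147934748552

sn(u+v)=-0.1330665 cn(u+v)=0.9911071 dn(u+v)=0.9995148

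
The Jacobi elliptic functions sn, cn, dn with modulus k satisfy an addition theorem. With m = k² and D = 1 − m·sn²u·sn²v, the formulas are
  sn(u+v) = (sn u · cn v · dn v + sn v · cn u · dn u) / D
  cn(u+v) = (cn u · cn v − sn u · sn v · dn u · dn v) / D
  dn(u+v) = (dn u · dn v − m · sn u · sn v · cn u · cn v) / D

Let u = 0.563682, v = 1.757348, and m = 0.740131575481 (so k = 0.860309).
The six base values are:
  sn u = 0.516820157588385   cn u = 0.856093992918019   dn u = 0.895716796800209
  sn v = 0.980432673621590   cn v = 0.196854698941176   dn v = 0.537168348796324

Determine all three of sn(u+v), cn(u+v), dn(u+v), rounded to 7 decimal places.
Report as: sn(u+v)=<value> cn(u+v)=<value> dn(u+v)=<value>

m = k² = 0.740131575481
D = 1 − m·sn²u·sn²v = 0.8099694729994103
sn(u+v) = (sn u·cn v·dn v + sn v·cn u·dn u)/D = 0.8064638849817796/0.8099694729994103 = 0.9956719504444419
cn(u+v) = (cn u·cn v − sn u·sn v·dn u·dn v)/D = -0.07527648644189896/0.8099694729994103 = -0.09293743647293455
dn(u+v) = (dn u·dn v − m·sn u·sn v·cn u·cn v)/D = 0.4179483392076945/0.8099694729994103 = 0.5160050509804816

sn(u+v)=0.9956720 cn(u+v)=-0.0929374 dn(u+v)=0.5160051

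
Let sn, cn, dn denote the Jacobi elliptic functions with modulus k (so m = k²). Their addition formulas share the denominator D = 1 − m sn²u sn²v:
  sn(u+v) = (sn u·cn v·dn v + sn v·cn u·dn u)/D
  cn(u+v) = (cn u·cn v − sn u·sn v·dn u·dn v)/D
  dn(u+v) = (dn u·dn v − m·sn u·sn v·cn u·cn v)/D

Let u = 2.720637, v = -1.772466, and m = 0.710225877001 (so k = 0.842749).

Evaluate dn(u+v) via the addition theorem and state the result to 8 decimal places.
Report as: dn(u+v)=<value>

dn(u+v)=0.76724868

sn u = 0.937697598320307, cn u = -0.3474524630857123, dn u = 0.612792684038106
sn v = -0.9850096521264581, cn v = 0.1724992325134054, dn v = 0.557590883799475
m = k² = 0.710225877001
D = 1 − m·sn²u·sn²v = 0.3940970438001504
dn(u+v) = (dn u·dn v − m·sn u·sn v·cn u·cn v)/D = 0.3023704358473041/0.3940970438001504 = 0.7672486779693745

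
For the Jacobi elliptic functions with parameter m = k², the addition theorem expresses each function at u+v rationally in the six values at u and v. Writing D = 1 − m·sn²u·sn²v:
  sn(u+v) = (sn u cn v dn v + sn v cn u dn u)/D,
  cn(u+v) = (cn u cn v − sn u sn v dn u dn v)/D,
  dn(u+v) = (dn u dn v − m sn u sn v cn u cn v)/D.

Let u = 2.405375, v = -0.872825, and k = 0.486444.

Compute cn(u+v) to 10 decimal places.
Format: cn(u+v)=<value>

cn(u+v)=0.1273458521

sn u = 0.7977358157715395, cn u = -0.6030071046308794, dn u = 0.9216367220329873
sn v = -0.7515475377752933, cn v = 0.6596789358952536, dn v = 0.9307776478889403
m = k² = 0.236627765136
D = 1 − m·sn²u·sn²v = 0.9149455978177039
cn(u+v) = (cn u·cn v − sn u·sn v·dn u·dn v)/D = 0.1165145268138745/0.9149455978177039 = 0.1273458521378548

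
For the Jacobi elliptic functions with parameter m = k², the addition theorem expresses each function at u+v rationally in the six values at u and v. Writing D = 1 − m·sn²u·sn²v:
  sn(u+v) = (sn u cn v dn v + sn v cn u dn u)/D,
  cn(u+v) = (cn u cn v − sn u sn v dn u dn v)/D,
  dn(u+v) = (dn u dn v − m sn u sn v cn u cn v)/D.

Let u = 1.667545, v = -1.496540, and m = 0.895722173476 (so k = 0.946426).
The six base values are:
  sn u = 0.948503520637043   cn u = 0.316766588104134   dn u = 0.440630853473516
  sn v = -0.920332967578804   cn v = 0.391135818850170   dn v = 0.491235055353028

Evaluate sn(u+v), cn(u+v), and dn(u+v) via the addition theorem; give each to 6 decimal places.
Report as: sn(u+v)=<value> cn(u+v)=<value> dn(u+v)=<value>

sn(u+v)=0.169442 cn(u+v)=0.985540 dn(u+v)=0.987058

m = k² = 0.895722173476
D = 1 − m·sn²u·sn²v = 0.3174394584201307
sn(u+v) = (sn u·cn v·dn v + sn v·cn u·dn u)/D = 0.0537876751952111/0.3174394584201307 = 0.1694423102373845
cn(u+v) = (cn u·cn v − sn u·sn v·dn u·dn v)/D = 0.3128493179777772/0.3174394584201307 = 0.9855401075052288
dn(u+v) = (dn u·dn v − m·sn u·sn v·cn u·cn v)/D = 0.3133311082533452/0.3174394584201307 = 0.9870578465977971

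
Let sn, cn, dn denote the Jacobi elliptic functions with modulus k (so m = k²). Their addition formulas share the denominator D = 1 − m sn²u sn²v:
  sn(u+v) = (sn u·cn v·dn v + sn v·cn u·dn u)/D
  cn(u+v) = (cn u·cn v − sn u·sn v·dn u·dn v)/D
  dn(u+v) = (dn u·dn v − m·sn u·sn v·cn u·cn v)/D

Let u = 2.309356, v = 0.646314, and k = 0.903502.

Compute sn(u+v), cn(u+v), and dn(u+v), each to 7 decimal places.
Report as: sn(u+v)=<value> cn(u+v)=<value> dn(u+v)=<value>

sn u = 0.9999835506133155, cn u = -0.005735721644808624, dn u = 0.4286152022102422
sn v = 0.5752574520070921, cn v = 0.8179724102378442, dn v = 0.8543206815217327
m = k² = 0.816315864004
D = 1 − m·sn²u·sn²v = 0.7298727139514022
sn(u+v) = (sn u·cn v·dn v + sn v·cn u·dn u)/D = 0.6973850289894038/0.7298727139514022 = 0.9554885607572369
cn(u+v) = (cn u·cn v − sn u·sn v·dn u·dn v)/D = -0.2153329977319636/0.7298727139514022 = -0.2950281516433032
dn(u+v) = (dn u·dn v − m·sn u·sn v·cn u·cn v)/D = 0.3683779613777748/0.7298727139514022 = 0.5047153487673781

sn(u+v)=0.9554886 cn(u+v)=-0.2950282 dn(u+v)=0.5047153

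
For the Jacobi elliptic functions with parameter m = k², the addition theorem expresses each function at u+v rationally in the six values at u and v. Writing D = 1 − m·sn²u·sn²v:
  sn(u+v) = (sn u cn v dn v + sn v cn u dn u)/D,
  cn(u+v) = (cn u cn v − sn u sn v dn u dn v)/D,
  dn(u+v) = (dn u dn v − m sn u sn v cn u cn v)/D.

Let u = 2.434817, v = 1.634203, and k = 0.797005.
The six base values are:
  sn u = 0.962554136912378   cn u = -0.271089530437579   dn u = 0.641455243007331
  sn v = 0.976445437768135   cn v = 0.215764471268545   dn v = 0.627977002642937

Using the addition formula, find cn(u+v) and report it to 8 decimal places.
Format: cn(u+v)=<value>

cn(u+v)=-0.99596711

m = k² = 0.635216970025
D = 1 − m·sn²u·sn²v = 0.4388636758591616
cn(u+v) = (cn u·cn v − sn u·sn v·dn u·dn v)/D = -0.4370937860231179/0.4388636758591616 = -0.9959671079348756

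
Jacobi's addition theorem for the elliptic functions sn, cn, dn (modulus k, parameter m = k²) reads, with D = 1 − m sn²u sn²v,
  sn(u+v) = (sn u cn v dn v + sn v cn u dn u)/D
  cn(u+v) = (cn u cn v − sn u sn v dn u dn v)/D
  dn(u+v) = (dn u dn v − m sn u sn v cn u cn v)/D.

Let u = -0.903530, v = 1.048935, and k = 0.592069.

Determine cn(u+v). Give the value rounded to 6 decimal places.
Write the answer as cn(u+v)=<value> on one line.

sn u = -0.7624906799886877, cn u = 0.6469991985546726, dn u = 0.8922978880108189
sn v = 0.8388168591689754, cn v = 0.5444137000240674, dn v = 0.8679580832774408
m = k² = 0.350545700761
D = 1 − m·sn²u·sn²v = 0.8566003716844651
cn(u+v) = (cn u·cn v − sn u·sn v·dn u·dn v)/D = 0.8475831062122352/0.8566003716844651 = 0.9894731945370303

cn(u+v)=0.989473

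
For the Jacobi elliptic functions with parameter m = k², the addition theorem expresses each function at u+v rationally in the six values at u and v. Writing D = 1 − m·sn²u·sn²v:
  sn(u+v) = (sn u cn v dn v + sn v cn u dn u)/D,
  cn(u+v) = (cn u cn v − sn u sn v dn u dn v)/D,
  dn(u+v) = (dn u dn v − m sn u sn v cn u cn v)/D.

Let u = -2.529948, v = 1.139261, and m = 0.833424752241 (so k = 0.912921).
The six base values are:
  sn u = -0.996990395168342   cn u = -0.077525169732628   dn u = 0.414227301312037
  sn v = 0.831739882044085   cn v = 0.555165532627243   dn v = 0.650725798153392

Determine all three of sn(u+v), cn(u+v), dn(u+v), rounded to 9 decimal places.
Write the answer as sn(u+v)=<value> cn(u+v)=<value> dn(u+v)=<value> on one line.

sn(u+v)=-0.906241731 cn(u+v)=0.422759891 dn(u+v)=0.561720444

m = k² = 0.833424752241
D = 1 − m·sn²u·sn²v = 0.4269092531585353
sn(u+v) = (sn u·cn v·dn v + sn v·cn u·dn u)/D = -0.3868829805103495/0.4269092531585353 = -0.9062417308782909
cn(u+v) = (cn u·cn v − sn u·sn v·dn u·dn v)/D = 0.1804801092192901/0.4269092531585353 = 0.4227598907355324
dn(u+v) = (dn u·dn v − m·sn u·sn v·cn u·cn v)/D = 0.2398036554190958/0.4269092531585353 = 0.5617204444384421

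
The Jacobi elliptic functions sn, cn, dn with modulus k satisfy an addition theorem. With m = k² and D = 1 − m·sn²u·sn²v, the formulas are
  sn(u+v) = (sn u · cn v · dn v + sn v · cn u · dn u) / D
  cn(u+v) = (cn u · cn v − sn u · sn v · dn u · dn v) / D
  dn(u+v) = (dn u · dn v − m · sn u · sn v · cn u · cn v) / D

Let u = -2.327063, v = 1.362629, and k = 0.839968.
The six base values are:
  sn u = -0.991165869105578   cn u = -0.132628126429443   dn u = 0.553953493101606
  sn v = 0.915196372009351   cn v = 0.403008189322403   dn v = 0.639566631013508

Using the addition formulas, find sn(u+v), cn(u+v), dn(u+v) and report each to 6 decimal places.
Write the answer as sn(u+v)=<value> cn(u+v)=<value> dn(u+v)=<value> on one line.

sn(u+v)=-0.769389 cn(u+v)=0.638781 dn(u+v)=0.763116

m = k² = 0.705546241024
D = 1 − m·sn²u·sn²v = 0.4194404955546463
sn(u+v) = (sn u·cn v·dn v + sn v·cn u·dn u)/D = -0.3227128946173254/0.4194404955546463 = -0.7693889789792153
cn(u+v) = (cn u·cn v − sn u·sn v·dn u·dn v)/D = 0.2679304330583487/0.4194404955546463 = 0.6387805562361151
dn(u+v) = (dn u·dn v − m·sn u·sn v·cn u·cn v)/D = 0.3200815444372048/0.4194404955546463 = 0.7631155022691494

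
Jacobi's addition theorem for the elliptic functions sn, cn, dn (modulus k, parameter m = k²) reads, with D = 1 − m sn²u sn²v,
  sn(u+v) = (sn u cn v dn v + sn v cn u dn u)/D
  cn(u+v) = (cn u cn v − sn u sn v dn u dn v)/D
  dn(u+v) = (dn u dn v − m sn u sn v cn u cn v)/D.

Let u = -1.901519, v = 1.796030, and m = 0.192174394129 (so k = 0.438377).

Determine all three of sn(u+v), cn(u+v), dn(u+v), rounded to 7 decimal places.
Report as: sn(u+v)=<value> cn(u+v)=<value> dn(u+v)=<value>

sn u = -0.9755988525072124, cn u = -0.2195606499047823, dn u = 0.9039301597098649
sn v = 0.9920464437754388, cn v = -0.1258723694561482, dn v = 0.9004834195016438
m = k² = 0.192174394129
D = 1 − m·sn²u·sn²v = 0.8199877370774031
sn(u+v) = (sn u·cn v·dn v + sn v·cn u·dn u)/D = -0.08630876131521335/0.8199877370774031 = -0.1052561610528893
cn(u+v) = (cn u·cn v − sn u·sn v·dn u·dn v)/D = 0.8154328216827882/0.8199877370774031 = 0.9944451420568197
dn(u+v) = (dn u·dn v − m·sn u·sn v·cn u·cn v)/D = 0.8191143650446266/0.8199877370774031 = 0.9989348962267542

sn(u+v)=-0.1052562 cn(u+v)=0.9944451 dn(u+v)=0.9989349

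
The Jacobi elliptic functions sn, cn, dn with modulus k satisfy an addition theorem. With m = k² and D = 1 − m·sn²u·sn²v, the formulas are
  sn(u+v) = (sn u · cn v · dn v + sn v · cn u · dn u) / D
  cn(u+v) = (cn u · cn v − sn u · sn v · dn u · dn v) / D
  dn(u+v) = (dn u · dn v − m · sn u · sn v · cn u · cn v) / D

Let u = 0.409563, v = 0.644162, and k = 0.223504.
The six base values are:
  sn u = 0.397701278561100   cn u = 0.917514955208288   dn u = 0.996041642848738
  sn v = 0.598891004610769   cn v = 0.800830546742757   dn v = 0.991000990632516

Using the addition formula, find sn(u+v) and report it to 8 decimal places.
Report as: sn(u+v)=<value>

m = k² = 0.049954038016
D = 1 − m·sn²u·sn²v = 0.9971661284946243
sn(u+v) = (sn u·cn v·dn v + sn v·cn u·dn u)/D = 0.8629415957135832/0.9971661284946243 = 0.8653940111426833

sn(u+v)=0.86539401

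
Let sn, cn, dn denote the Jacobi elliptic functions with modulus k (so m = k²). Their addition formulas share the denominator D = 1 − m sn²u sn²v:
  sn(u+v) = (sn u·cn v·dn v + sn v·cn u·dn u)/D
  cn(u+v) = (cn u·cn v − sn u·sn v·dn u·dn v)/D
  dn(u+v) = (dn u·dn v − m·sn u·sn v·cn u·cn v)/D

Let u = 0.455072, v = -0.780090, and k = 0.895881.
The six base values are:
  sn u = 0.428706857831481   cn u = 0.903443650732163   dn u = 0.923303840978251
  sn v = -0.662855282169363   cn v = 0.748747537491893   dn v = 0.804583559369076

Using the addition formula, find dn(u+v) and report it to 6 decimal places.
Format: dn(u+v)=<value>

m = k² = 0.802602766161
D = 1 − m·sn²u·sn²v = 0.9351874727039442
dn(u+v) = (dn u·dn v − m·sn u·sn v·cn u·cn v)/D = 0.8971574536253896/0.9351874727039442 = 0.9593343364955512

dn(u+v)=0.959334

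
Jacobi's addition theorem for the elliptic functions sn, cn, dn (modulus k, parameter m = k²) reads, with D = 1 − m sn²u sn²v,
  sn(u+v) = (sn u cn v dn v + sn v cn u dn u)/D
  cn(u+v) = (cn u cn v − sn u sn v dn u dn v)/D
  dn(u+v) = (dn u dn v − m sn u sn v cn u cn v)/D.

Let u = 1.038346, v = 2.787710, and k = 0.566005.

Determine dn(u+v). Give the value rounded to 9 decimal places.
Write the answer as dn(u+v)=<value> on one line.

sn u = 0.8362467432247412, cn u = 0.5483533390488415, dn u = 0.8808906464773822
sn v = 0.6052005363103418, cn v = -0.7960730562264212, dn v = 0.939500864869363
m = k² = 0.320361660025
D = 1 − m·sn²u·sn²v = 0.9179444383176838
dn(u+v) = (dn u·dn v − m·sn u·sn v·cn u·cn v)/D = 0.8983737983627038/0.9179444383176838 = 0.9786799297015764

dn(u+v)=0.978679930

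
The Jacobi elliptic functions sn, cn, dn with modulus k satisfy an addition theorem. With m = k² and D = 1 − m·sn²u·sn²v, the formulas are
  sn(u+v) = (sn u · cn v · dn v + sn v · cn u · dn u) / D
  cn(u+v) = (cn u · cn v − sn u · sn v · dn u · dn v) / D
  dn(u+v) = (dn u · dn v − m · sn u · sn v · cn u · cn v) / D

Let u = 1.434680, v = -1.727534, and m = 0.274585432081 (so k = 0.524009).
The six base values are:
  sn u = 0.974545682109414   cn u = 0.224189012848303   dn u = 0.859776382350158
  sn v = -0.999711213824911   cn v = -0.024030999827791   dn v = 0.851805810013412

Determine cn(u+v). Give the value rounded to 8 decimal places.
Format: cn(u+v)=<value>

cn(u+v)=0.95774908

m = k² = 0.274585432081
D = 1 − m·sn²u·sn²v = 0.7393660278567003
cn(u+v) = (cn u·cn v − sn u·sn v·dn u·dn v)/D = 0.7081271306503011/0.7393660278567003 = 0.9577490768720391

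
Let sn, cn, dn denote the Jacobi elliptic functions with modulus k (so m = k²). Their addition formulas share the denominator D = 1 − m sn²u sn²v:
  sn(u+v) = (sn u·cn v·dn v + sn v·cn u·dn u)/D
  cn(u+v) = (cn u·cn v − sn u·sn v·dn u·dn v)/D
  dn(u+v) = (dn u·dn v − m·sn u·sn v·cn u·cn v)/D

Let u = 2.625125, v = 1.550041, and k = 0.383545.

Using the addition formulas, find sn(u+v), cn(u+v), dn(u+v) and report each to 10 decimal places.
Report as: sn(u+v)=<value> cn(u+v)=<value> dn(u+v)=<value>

sn(u+v)=-0.7782557450 cn(u+v)=-0.6279474464 dn(u+v)=0.9544108541

sn u = 0.5945358946783524, cn u = -0.8040690703782922, dn u = 0.9736538091271836
sn v = 0.9970018345712076, cn v = 0.07737791585230453, dn v = 0.9239989239600554
m = k² = 0.147106767025
D = 1 − m·sn²u·sn²v = 0.9483130713865379
sn(u+v) = (sn u·cn v·dn v + sn v·cn u·dn u)/D = -0.738030095846912/0.9483130713865379 = -0.7782557449807488
cn(u+v) = (cn u·cn v − sn u·sn v·dn u·dn v)/D = -0.5954907715378692/0.9483130713865379 = -0.6279474463714776
dn(u+v) = (dn u·dn v − m·sn u·sn v·cn u·cn v)/D = 0.9050802884335273/0.9483130713865379 = 0.9544108541182507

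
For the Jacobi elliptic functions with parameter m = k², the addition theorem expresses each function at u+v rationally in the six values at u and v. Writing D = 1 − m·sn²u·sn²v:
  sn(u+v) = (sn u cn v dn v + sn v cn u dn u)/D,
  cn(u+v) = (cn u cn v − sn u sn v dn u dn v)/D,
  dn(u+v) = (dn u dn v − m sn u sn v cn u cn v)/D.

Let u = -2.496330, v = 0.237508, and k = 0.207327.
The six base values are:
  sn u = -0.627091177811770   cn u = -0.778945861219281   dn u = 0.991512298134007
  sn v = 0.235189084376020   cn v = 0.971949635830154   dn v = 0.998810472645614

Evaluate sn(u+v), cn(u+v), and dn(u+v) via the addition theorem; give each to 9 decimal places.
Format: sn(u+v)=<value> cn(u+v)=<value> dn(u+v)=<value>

sn(u+v)=-0.791160372 cn(u+v)=-0.611608752 dn(u+v)=0.986455533

m = k² = 0.042984484929
D = 1 − m·sn²u·sn²v = 0.9990650089973274
sn(u+v) = (sn u·cn v·dn v + sn v·cn u·dn u)/D = -0.7904206443430496/0.9990650089973274 = -0.7911603721727021
cn(u+v) = (cn u·cn v − sn u·sn v·dn u·dn v)/D = -0.6110369033038416/0.9990650089973274 = -0.6116087519841025
dn(u+v) = (dn u·dn v − m·sn u·sn v·cn u·cn v)/D = 0.9855332055734218/0.9990650089973274 = 0.9864555326209589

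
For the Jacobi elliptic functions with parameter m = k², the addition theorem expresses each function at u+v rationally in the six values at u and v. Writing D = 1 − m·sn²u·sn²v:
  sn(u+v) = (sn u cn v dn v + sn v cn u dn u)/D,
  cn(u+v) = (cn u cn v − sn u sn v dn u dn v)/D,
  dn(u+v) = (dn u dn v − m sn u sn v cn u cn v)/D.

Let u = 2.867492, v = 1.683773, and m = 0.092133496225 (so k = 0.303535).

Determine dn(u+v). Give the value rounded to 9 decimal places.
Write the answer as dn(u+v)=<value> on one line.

dn(u+v)=0.956081865

sn u = 0.3427342156566303, cn u = -0.9394324123736813, dn u = 0.9945739682476009
sn v = 0.9974614247392496, cn v = -0.07120889099786822, dn v = 0.9530654152058963
m = k² = 0.092133496225
D = 1 − m·sn²u·sn²v = 0.9892322566501905
dn(u+v) = (dn u·dn v − m·sn u·sn v·cn u·cn v)/D = 0.9457870211914058/0.9892322566501905 = 0.9560818653387809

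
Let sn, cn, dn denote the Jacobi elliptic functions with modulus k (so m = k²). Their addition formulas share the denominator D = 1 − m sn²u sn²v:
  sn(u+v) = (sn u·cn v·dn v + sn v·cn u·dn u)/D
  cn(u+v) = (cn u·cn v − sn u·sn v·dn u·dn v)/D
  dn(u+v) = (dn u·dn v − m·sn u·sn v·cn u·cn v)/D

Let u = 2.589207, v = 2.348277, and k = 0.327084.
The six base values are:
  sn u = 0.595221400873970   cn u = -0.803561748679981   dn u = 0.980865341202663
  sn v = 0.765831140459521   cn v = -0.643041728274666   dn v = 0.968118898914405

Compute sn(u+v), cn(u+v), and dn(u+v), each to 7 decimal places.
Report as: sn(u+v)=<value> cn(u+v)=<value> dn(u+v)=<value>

sn(u+v)=-0.9963151 cn(u+v)=0.0857682 dn(u+v)=0.9454116

m = k² = 0.106983943056
D = 1 − m·sn²u·sn²v = 0.9777698844918821
sn(u+v) = (sn u·cn v·dn v + sn v·cn u·dn u)/D = -0.974166919592986/0.9777698844918821 = -0.9963151197883657
cn(u+v) = (cn u·cn v − sn u·sn v·dn u·dn v)/D = 0.08386155132109881/0.9777698844918821 = 0.08576818804833528
dn(u+v) = (dn u·dn v − m·sn u·sn v·cn u·cn v)/D = 0.92439496863876/0.9777698844918821 = 0.9454115772026876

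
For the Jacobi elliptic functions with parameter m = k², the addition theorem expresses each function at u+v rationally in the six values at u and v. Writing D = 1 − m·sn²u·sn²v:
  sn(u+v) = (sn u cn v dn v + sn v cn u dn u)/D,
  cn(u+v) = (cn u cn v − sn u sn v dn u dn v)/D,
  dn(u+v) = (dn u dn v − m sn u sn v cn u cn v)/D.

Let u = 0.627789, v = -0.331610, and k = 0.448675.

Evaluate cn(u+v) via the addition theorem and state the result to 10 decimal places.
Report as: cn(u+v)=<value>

sn u = 0.5811480445744769, cn u = 0.8137978559121803, dn u = 0.9654072773510502
sn v = -0.3244349978548915, cn v = 0.9459079934998417, dn v = 0.9893485617900256
m = k² = 0.201309255625
D = 1 − m·sn²u·sn²v = 0.9928436314526379
cn(u+v) = (cn u·cn v − sn u·sn v·dn u·dn v)/D = 0.9498615835645946/0.9928436314526379 = 0.9567081396038609

cn(u+v)=0.9567081396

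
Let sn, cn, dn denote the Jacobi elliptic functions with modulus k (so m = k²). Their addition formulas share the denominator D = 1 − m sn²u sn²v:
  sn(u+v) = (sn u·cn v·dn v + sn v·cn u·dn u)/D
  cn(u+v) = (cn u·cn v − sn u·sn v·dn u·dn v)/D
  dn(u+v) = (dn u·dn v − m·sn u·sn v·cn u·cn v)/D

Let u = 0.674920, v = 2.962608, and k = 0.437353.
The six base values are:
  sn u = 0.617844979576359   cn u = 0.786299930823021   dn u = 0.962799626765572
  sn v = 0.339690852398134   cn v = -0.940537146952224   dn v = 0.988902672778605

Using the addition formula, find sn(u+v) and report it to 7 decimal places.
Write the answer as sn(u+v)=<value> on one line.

m = k² = 0.191277646609
D = 1 − m·sn²u·sn²v = 0.9915745914790879
sn(u+v) = (sn u·cn v·dn v + sn v·cn u·dn u)/D = -0.3174947140001559/0.9915745914790879 = -0.3201924663343411

sn(u+v)=-0.3201925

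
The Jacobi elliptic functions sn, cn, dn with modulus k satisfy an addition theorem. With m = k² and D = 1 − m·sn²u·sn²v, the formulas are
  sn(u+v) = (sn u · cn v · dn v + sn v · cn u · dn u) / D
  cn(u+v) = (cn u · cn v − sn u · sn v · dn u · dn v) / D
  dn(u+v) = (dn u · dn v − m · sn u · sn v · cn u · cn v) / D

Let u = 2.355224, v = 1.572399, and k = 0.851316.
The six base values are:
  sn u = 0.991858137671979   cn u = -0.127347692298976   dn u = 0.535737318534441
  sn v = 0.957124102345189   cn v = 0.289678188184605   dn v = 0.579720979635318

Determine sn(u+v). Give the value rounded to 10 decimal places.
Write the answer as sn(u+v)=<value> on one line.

m = k² = 0.724738931856
D = 1 − m·sn²u·sn²v = 0.3468435516498489
sn(u+v) = (sn u·cn v·dn v + sn v·cn u·dn u)/D = 0.1012655326664801/0.3468435516498489 = 0.291963140686298

sn(u+v)=0.2919631407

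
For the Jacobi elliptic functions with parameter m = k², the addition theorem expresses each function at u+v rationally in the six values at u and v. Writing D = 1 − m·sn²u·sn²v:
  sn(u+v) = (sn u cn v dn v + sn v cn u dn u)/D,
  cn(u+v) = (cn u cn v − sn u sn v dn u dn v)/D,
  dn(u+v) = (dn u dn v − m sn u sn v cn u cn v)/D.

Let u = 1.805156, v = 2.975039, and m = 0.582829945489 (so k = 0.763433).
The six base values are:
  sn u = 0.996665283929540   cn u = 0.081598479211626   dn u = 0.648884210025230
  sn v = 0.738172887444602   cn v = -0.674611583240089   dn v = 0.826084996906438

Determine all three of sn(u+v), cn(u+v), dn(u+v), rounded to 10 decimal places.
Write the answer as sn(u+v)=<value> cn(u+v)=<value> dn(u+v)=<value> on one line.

sn(u+v)=-0.7543023895 cn(u+v)=-0.6565271550 dn(u+v)=0.8175487906

m = k² = 0.582829945489
D = 1 − m·sn²u·sn²v = 0.6845309926011003
sn(u+v) = (sn u·cn v·dn v + sn v·cn u·dn u)/D = -0.5163433633774921/0.6845309926011003 = -0.7543023894586218
cn(u+v) = (cn u·cn v − sn u·sn v·dn u·dn v)/D = -0.4494131850841348/0.6845309926011003 = -0.6565271550035182
dn(u+v) = (dn u·dn v − m·sn u·sn v·cn u·cn v)/D = 0.5596374851395712/0.6845309926011003 = 0.817548790615082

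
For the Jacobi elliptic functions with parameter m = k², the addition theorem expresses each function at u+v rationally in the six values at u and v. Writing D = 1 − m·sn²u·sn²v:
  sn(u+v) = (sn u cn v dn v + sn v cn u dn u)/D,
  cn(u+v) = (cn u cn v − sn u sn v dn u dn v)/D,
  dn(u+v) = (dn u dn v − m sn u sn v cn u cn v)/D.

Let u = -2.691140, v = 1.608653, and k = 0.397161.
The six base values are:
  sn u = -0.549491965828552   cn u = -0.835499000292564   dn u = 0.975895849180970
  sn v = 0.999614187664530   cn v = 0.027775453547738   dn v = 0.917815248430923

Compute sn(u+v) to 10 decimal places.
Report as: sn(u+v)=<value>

m = k² = 0.157736859921
D = 1 − m·sn²u·sn²v = 0.9524094517524399
sn(u+v) = (sn u·cn v·dn v + sn v·cn u·dn u)/D = -0.8290534833906602/0.9524094517524399 = -0.8704801090173939

sn(u+v)=-0.8704801090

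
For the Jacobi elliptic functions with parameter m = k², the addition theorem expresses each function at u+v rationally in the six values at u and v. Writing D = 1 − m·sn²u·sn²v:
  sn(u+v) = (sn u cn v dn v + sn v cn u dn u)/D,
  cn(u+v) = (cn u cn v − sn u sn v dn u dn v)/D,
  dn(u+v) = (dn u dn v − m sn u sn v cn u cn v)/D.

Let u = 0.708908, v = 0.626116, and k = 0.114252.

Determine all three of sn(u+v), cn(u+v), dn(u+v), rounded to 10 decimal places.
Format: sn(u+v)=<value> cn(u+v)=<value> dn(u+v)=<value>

sn u = 0.6504732364647575, cn u = 0.7595291756365016, dn u = 0.9972346035233328
sn v = 0.5856019235428255, cn v = 0.8105987830875043, dn v = 0.9977592703703991
m = k² = 0.013053519504
D = 1 − m·sn²u·sn²v = 0.9981059498397025
sn(u+v) = (sn u·cn v·dn v + sn v·cn u·dn u)/D = 0.9696430864580081/0.9981059498397025 = 0.9714831242251731
cn(u+v) = (cn u·cn v − sn u·sn v·dn u·dn v)/D = 0.2366596120794644/0.9981059498397025 = 0.2371087078656052
dn(u+v) = (dn u·dn v − m·sn u·sn v·cn u·cn v)/D = 0.9919387417367764/0.9981059498397025 = 0.993821088729191

sn(u+v)=0.9714831242 cn(u+v)=0.2371087079 dn(u+v)=0.9938210887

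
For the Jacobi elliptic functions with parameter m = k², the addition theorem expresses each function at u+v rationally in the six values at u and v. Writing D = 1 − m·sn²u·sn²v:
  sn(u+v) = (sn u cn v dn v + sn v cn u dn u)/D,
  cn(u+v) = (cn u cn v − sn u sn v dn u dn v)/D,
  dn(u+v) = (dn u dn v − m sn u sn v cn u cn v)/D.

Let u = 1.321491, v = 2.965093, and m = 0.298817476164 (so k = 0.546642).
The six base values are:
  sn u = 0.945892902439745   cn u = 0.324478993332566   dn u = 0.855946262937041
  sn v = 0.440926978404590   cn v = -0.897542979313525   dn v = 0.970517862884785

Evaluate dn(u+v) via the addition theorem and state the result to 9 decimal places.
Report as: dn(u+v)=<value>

dn(u+v)=0.914543494

m = k² = 0.298817476164
D = 1 − m·sn²u·sn²v = 0.9480215563932629
dn(u+v) = (dn u·dn v − m·sn u·sn v·cn u·cn v)/D = 0.8670069461441534/0.9480215563932629 = 0.9145434935495258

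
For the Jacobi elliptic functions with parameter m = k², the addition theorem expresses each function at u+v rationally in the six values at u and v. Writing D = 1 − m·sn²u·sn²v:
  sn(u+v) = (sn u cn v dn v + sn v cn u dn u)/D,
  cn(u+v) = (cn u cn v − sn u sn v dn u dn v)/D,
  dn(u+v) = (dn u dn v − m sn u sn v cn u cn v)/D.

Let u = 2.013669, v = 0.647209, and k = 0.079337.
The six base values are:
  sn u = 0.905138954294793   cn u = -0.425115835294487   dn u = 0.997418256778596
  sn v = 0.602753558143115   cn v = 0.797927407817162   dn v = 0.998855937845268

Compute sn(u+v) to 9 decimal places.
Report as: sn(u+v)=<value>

m = k² = 0.006294359569
D = 1 − m·sn²u·sn²v = 0.9981264657965521
sn(u+v) = (sn u·cn v·dn v + sn v·cn u·dn u)/D = 0.4658303613279978/0.9981264657965521 = 0.4667047486374817

sn(u+v)=0.466704749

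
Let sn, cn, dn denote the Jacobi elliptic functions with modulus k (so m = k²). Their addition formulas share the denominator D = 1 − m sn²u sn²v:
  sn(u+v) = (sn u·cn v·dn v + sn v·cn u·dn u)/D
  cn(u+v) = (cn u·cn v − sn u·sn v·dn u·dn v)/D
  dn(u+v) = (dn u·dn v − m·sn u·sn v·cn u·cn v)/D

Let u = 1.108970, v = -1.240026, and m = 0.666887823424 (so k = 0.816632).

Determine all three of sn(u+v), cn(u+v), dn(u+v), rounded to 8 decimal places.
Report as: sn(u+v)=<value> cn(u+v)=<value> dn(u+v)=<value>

sn(u+v)=-0.13043410 cn(u+v)=0.99145698 dn(u+v)=0.99431092

sn u = 0.8367803028803616, cn u = 0.5475387883168189, dn u = 0.7300988258887354
sn v = -0.8840772429655674, cn v = 0.4673408054839649, dn v = 0.6919287760805001
m = k² = 0.666887823424
D = 1 − m·sn²u·sn²v = 0.6350308901795374
sn(u+v) = (sn u·cn v·dn v + sn v·cn u·dn u)/D = -0.08282968250803609/0.6350308901795374 = -0.1304340998035832
cn(u+v) = (cn u·cn v − sn u·sn v·dn u·dn v)/D = 0.6296058093583903/0.6350308901795374 = 0.9914569812192705
dn(u+v) = (dn u·dn v − m·sn u·sn v·cn u·cn v)/D = 0.6314181472236476/0.6350308901795374 = 0.9943109177651682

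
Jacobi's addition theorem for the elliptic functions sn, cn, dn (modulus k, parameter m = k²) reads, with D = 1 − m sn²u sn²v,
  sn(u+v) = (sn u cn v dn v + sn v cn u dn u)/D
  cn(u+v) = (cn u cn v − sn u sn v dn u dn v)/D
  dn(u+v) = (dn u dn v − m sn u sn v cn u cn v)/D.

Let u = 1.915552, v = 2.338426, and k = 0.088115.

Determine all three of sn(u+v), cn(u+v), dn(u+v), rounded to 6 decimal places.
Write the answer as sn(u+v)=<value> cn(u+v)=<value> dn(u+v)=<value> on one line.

sn(u+v)=-0.893415 cn(u+v)=-0.449232 dn(u+v)=0.996897

sn u = 0.9426163755829509, cn u = -0.3338777747662478, dn u = 0.9965446613172928
sn v = 0.7233833610822202, cn v = -0.6904466039523912, dn v = 0.9979664796463694
m = k² = 0.007764253225
D = 1 − m·sn²u·sn²v = 0.9963900043228344
sn(u+v) = (sn u·cn v·dn v + sn v·cn u·dn u)/D = -0.8901898947544752/0.9963900043228344 = -0.8934151194736896
cn(u+v) = (cn u·cn v − sn u·sn v·dn u·dn v)/D = -0.4476103126509423/0.9963900043228344 = -0.4492320383674933
dn(u+v) = (dn u·dn v − m·sn u·sn v·cn u·cn v)/D = 0.9932977152088128/0.9963900043228344 = 0.9968965072907138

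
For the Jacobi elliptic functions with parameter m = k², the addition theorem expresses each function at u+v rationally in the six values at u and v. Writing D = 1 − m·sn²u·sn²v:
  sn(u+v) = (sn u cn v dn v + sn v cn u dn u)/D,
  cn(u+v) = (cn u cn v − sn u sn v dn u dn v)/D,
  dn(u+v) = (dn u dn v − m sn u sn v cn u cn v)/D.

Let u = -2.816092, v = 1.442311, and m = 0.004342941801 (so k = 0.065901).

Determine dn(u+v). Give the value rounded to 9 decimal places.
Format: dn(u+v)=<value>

sn u = -0.3229972122719861, cn u = -0.9463999159258868, dn u = 0.9997734308561582
sn v = 0.9915730980075325, cn v = 0.1295484129881348, dn v = 0.9978626883919991
m = k² = 0.004342941801
D = 1 − m·sn²u·sn²v = 0.9995545171096883
dn(u+v) = (dn u·dn v − m·sn u·sn v·cn u·cn v)/D = 0.9974660681892785/0.9995545171096883 = 0.997910620296681

dn(u+v)=0.997910620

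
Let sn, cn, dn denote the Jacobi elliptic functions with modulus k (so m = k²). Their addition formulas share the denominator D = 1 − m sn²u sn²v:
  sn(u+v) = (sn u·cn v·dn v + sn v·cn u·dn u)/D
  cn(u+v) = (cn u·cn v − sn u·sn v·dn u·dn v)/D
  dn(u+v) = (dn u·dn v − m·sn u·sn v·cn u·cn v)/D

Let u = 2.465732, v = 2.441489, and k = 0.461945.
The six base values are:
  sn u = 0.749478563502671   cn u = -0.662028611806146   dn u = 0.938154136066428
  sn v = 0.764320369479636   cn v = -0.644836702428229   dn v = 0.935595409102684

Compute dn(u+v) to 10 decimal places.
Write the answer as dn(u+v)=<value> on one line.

m = k² = 0.213393183025
D = 1 − m·sn²u·sn²v = 0.9299755283410432
dn(u+v) = (dn u·dn v − m·sn u·sn v·cn u·cn v)/D = 0.8255481820433266/0.9299755283410432 = 0.8877095760960489

dn(u+v)=0.8877095761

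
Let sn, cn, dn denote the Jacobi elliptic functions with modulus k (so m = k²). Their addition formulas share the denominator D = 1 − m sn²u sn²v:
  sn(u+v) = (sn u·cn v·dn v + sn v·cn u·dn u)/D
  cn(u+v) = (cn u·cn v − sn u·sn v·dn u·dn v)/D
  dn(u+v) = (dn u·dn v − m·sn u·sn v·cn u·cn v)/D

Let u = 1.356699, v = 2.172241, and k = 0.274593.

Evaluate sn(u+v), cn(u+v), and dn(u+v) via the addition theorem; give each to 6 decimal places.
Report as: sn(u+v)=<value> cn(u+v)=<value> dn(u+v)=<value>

sn u = 0.9723301078559539, cn u = 0.2336111327758783, dn u = 0.9636979028293803
sn v = 0.8521618425112194, cn v = -0.5232783142534035, dn v = 0.9722371558640017
m = k² = 0.075401315649
D = 1 − m·sn²u·sn²v = 0.9482332906864287
sn(u+v) = (sn u·cn v·dn v + sn v·cn u·dn u)/D = -0.302825873456014/0.9482332906864287 = -0.319357985456087
cn(u+v) = (cn u·cn v − sn u·sn v·dn u·dn v)/D = -0.8985782458593216/0.9482332906864287 = -0.9476341472981172
dn(u+v) = (dn u·dn v − m·sn u·sn v·cn u·cn v)/D = 0.9445802286147794/0.9482332906864287 = 0.9961475070454393

sn(u+v)=-0.319358 cn(u+v)=-0.947634 dn(u+v)=0.996148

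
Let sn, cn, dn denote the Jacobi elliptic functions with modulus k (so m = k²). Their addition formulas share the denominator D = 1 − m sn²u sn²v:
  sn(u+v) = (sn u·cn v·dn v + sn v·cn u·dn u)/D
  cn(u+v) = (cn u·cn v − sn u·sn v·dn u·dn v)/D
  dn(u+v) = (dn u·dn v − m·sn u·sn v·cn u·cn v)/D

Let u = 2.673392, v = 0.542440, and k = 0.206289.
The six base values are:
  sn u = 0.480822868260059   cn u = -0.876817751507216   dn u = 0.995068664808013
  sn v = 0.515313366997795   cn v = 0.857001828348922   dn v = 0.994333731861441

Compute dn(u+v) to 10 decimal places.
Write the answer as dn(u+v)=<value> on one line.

dn(u+v)=0.9999659876

m = k² = 0.042555151521
D = 1 − m·sn²u·sn²v = 0.9973874465351791
dn(u+v) = (dn u·dn v − m·sn u·sn v·cn u·cn v)/D = 0.9973535230193143/0.9973874465351791 = 0.999965987624987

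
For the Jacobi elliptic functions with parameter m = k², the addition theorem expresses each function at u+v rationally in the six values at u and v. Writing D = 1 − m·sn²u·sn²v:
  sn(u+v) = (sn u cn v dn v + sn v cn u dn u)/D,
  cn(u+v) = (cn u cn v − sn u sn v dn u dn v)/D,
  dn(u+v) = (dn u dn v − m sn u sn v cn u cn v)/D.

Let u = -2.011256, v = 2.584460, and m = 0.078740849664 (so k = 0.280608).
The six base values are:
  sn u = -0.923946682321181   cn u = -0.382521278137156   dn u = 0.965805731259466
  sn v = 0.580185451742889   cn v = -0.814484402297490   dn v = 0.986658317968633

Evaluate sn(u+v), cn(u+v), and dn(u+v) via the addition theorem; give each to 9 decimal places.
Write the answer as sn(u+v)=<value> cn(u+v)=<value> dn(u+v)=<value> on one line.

m = k² = 0.078740849664
D = 1 − m·sn²u·sn²v = 0.9773729682277954
sn(u+v) = (sn u·cn v·dn v + sn v·cn u·dn u)/D = 0.5281555754377195/0.9773729682277954 = 0.5403828350147523
cn(u+v) = (cn u·cn v − sn u·sn v·dn u·dn v)/D = 0.8223804515894468/0.9773729682277954 = 0.8414192721951518
dn(u+v) = (dn u·dn v − m·sn u·sn v·cn u·cn v)/D = 0.9660710594639236/0.9773729682277954 = 0.9884364422474618

sn(u+v)=0.540382835 cn(u+v)=0.841419272 dn(u+v)=0.988436442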